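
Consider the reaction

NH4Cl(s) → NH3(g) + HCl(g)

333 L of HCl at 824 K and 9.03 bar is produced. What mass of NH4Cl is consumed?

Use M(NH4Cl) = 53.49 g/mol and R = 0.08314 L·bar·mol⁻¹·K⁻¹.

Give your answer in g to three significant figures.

2350 g

n(HCl) = PV/RT = (9.03 × 333) / (0.08314 × 824) = 43.89 mol
n(NH4Cl) = (1/1) × 43.89 = 43.89 mol
m(NH4Cl) = 43.89 × 53.49 = 2348 g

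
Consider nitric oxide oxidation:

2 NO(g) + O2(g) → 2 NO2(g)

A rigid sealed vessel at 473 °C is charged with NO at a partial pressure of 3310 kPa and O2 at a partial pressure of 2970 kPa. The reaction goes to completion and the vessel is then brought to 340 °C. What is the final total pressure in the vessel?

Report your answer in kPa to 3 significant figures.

3800 kPa

With V and T fixed, P_i ∝ n_i, so the mole ratios apply directly to partial pressures at 473 °C.
P(O2) required for 3310 kPa of NO = (1/2) × 3310 = 1655 kPa; available 2970 kPa, so NO is limiting.
P(O2) remaining = 2970 − (1/2) × 3310 = 1315 kPa
P(gaseous products) = (2)/2 × 3310 = 3310 kPa
P_total at 473 °C = 1315 + 3310 = 4625 kPa
Scaling to 340 °C: P = 4625 × 613.15/746.15 = 3801 kPa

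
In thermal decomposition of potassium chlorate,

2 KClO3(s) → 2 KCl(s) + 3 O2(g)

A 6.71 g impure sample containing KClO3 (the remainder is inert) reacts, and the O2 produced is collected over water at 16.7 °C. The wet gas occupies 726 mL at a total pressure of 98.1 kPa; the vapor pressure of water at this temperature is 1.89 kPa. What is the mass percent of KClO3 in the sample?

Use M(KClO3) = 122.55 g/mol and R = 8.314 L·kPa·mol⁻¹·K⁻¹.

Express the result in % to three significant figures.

35.3 %

P(O2) = 98.1 − 1.89 = 96.21 kPa
n(O2) = PV/RT = (96.21 × 0.7260) / (8.314 × 289.85) = 0.02899 mol
n(KClO3) = (2/3) × 0.02899 = 0.01933 mol
m(KClO3) = 0.01933 × 122.55 = 2.369 g
%KClO3 = 2.369 / 6.71 × 100 = 35.31%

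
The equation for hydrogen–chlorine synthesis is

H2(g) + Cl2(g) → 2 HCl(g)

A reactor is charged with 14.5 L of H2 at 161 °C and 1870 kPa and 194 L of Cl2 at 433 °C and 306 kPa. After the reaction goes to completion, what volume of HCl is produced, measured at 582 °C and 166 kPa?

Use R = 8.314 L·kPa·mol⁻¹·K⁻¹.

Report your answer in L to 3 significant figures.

643 L

n(H2) = PV/RT = (1870 × 14.5) / (8.314 × 434.15) = 7.512 mol
n(Cl2) = PV/RT = (306 × 194) / (8.314 × 706.15) = 10.11 mol
For 7.512 mol H2, stoichiometry requires (1/1) × 7.512 = 7.512 mol Cl2; 10.11 mol is available, so H2 is limiting.
n(HCl) = (2/1) × 7.512 = 15.02 mol
V(HCl) = nRT/P = 15.02 × 8.314 × 855.15 / 166 = 643.3 L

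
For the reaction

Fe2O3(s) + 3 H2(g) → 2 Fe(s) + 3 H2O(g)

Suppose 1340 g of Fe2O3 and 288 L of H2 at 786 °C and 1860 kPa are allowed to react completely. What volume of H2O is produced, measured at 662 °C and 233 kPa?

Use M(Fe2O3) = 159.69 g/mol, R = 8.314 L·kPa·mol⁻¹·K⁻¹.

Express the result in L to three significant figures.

840 L

n(Fe2O3) = 1340 / 159.69 = 8.391 mol
n(H2) = PV/RT = (1860 × 288) / (8.314 × 1059.15) = 60.83 mol
For 8.391 mol Fe2O3, stoichiometry requires (3/1) × 8.391 = 25.17 mol H2; 60.83 mol is available, so Fe2O3 is limiting.
n(H2O) = (3/1) × 8.391 = 25.17 mol
V(H2O) = nRT/P = 25.17 × 8.314 × 935.15 / 233 = 839.9 L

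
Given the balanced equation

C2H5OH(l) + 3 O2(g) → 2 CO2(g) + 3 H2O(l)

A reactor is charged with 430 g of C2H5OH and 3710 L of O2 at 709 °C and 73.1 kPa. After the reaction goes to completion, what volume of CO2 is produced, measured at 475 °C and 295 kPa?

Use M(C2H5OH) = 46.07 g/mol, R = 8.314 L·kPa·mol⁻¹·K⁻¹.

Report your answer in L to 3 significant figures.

n(C2H5OH) = 430 / 46.07 = 9.334 mol
n(O2) = PV/RT = (73.1 × 3710) / (8.314 × 982.15) = 33.21 mol
For 9.334 mol C2H5OH, stoichiometry requires (3/1) × 9.334 = 28.00 mol O2; 33.21 mol is available, so C2H5OH is limiting.
n(CO2) = (2/1) × 9.334 = 18.67 mol
V(CO2) = nRT/P = 18.67 × 8.314 × 748.15 / 295 = 393.7 L

394 L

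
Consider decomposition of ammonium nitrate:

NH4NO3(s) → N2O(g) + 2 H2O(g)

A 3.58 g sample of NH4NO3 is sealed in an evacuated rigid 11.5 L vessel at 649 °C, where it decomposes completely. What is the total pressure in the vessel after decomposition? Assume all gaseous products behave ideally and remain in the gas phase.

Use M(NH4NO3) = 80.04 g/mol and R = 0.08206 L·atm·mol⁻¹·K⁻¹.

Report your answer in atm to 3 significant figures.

n(NH4NO3) = 3.58 / 80.04 = 0.04473 mol
n(gas produced) = (3/1) × 0.04473 = 0.1342 mol
P = nRT/V = 0.1342 × 0.08206 × 922.15 / 11.5 = 0.8831 atm

0.883 atm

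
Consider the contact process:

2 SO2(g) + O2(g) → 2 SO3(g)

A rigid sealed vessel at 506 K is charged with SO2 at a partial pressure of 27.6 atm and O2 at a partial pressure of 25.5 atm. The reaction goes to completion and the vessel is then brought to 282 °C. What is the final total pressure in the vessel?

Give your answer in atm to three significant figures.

At constant V, partial pressures at 506 K are proportional to moles, so apply stoichiometry directly to pressures.
P(O2) required for 27.6 atm of SO2 = (1/2) × 27.6 = 13.80 atm; available 25.5 atm, so SO2 is limiting.
P(O2) remaining = 25.5 − (1/2) × 27.6 = 11.70 atm
P(gaseous products) = (2)/2 × 27.6 = 27.60 atm
P_total at 506 K = 11.70 + 27.60 = 39.30 atm
Scaling to 282 °C: P = 39.30 × 555.15/506 = 43.12 atm

43.1 atm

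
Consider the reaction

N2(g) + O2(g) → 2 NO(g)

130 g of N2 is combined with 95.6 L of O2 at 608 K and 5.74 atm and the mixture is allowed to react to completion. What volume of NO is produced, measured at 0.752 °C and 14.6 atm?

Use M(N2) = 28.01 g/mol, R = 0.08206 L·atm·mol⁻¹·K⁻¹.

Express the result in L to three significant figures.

n(N2) = 130 / 28.01 = 4.641 mol
n(O2) = PV/RT = (5.74 × 95.6) / (0.08206 × 608) = 11.00 mol
For 4.641 mol N2, stoichiometry requires (1/1) × 4.641 = 4.641 mol O2; 11.00 mol is available, so N2 is limiting.
n(NO) = (2/1) × 4.641 = 9.282 mol
V(NO) = nRT/P = 9.282 × 0.08206 × 273.902 / 14.6 = 14.29 L

14.3 L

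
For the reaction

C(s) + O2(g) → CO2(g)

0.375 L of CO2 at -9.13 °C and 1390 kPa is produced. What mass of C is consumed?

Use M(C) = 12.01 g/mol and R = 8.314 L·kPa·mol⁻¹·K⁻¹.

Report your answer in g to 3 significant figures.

2.85 g

n(CO2) = PV/RT = (1390 × 0.375) / (8.314 × 264.02) = 0.2375 mol
n(C) = (1/1) × 0.2375 = 0.2375 mol
m(C) = 0.2375 × 12.01 = 2.852 g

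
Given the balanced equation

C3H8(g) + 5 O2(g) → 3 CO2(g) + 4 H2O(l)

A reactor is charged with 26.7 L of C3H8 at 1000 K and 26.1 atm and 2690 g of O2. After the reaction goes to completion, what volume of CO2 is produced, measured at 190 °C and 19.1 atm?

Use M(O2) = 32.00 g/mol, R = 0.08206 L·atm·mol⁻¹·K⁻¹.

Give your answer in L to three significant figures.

n(C3H8) = PV/RT = (26.1 × 26.7) / (0.08206 × 1000) = 8.492 mol
n(O2) = 2690 / 32.00 = 84.06 mol
For 8.492 mol C3H8, stoichiometry requires (5/1) × 8.492 = 42.46 mol O2; 84.06 mol is available, so C3H8 is limiting.
n(CO2) = (3/1) × 8.492 = 25.48 mol
V(CO2) = nRT/P = 25.48 × 0.08206 × 463.15 / 19.1 = 50.70 L

50.7 L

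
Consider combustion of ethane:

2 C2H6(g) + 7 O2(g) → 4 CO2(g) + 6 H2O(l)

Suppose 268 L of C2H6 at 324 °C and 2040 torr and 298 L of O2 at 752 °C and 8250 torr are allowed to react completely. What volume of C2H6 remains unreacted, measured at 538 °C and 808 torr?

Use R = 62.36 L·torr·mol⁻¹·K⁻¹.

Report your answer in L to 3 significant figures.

n(C2H6) = PV/RT = (2040 × 268) / (62.36 × 597.15) = 14.68 mol
n(O2) = PV/RT = (8250 × 298) / (62.36 × 1025.15) = 38.46 mol
For 14.68 mol C2H6, stoichiometry requires (7/2) × 14.68 = 51.38 mol O2; 38.46 mol is available, so O2 is limiting.
n(C2H6) consumed = (2/7) × 38.46 = 10.99 mol; remaining = 14.68 − 10.99 = 3.690 mol
V(C2H6) = nRT/P = 3.690 × 62.36 × 811.15 / 808 = 231.0 L

231 L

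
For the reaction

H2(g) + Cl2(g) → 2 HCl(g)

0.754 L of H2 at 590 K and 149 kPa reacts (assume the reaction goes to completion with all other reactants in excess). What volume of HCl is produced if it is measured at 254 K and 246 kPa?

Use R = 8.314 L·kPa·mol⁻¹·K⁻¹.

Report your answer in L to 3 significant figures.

n(H2) = PV/RT = (149 × 0.754) / (8.314 × 590) = 0.02290 mol
n(HCl) = (2/1) × 0.02290 = 0.04580 mol
V = nRT/P = 0.04580 × 8.314 × 254 / 246 = 0.3932 L

0.393 L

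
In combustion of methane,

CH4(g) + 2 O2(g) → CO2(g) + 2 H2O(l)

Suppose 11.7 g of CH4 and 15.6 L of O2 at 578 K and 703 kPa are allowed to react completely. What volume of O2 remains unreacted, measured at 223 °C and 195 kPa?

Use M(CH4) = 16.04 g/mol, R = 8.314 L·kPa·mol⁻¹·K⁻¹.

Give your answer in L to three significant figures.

n(CH4) = 11.7 / 16.04 = 0.7294 mol
n(O2) = PV/RT = (703 × 15.6) / (8.314 × 578) = 2.282 mol
For 0.7294 mol CH4, stoichiometry requires (2/1) × 0.7294 = 1.459 mol O2; 2.282 mol is available, so CH4 is limiting.
n(O2) consumed = (2/1) × 0.7294 = 1.459 mol; remaining = 2.282 − 1.459 = 0.8230 mol
V(O2) = nRT/P = 0.8230 × 8.314 × 496.15 / 195 = 17.41 L

17.4 L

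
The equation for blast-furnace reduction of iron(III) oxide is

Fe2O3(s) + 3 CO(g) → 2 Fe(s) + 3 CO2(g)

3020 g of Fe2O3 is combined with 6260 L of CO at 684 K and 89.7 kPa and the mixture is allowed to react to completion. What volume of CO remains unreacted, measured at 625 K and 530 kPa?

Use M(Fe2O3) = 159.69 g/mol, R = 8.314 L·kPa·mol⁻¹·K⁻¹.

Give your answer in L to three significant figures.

n(Fe2O3) = 3020 / 159.69 = 18.91 mol
n(CO) = PV/RT = (89.7 × 6260) / (8.314 × 684) = 98.74 mol
For 18.91 mol Fe2O3, stoichiometry requires (3/1) × 18.91 = 56.73 mol CO; 98.74 mol is available, so Fe2O3 is limiting.
n(CO) consumed = (3/1) × 18.91 = 56.73 mol; remaining = 98.74 − 56.73 = 42.01 mol
V(CO) = nRT/P = 42.01 × 8.314 × 625 / 530 = 411.9 L

412 L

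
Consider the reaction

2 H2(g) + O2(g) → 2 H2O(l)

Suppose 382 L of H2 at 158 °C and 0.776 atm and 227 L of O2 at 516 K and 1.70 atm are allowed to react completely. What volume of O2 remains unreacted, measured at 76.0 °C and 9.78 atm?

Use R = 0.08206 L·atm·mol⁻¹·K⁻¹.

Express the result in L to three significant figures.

n(H2) = PV/RT = (0.776 × 382) / (0.08206 × 431.15) = 8.378 mol
n(O2) = PV/RT = (1.70 × 227) / (0.08206 × 516) = 9.114 mol
For 8.378 mol H2, stoichiometry requires (1/2) × 8.378 = 4.189 mol O2; 9.114 mol is available, so H2 is limiting.
n(O2) consumed = (1/2) × 8.378 = 4.189 mol; remaining = 9.114 − 4.189 = 4.925 mol
V(O2) = nRT/P = 4.925 × 0.08206 × 349.15 / 9.78 = 14.43 L

14.4 L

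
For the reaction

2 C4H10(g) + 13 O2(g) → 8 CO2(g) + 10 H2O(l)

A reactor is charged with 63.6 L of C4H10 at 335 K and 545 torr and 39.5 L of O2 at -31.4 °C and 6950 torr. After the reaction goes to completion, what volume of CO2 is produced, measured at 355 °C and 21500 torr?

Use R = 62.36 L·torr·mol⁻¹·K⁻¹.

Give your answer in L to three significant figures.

12.1 L

n(C4H10) = PV/RT = (545 × 63.6) / (62.36 × 335) = 1.659 mol
n(O2) = PV/RT = (6950 × 39.5) / (62.36 × 241.75) = 18.21 mol
For 1.659 mol C4H10, stoichiometry requires (13/2) × 1.659 = 10.78 mol O2; 18.21 mol is available, so C4H10 is limiting.
n(CO2) = (8/2) × 1.659 = 6.636 mol
V(CO2) = nRT/P = 6.636 × 62.36 × 628.15 / 21500 = 12.09 L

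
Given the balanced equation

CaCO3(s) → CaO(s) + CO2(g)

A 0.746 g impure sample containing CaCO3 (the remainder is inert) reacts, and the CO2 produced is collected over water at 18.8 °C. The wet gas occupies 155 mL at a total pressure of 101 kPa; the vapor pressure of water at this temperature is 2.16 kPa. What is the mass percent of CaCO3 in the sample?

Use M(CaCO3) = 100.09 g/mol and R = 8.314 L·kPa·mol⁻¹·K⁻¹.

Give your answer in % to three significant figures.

P(CO2) = 101 − 2.16 = 98.84 kPa
n(CO2) = PV/RT = (98.84 × 0.1550) / (8.314 × 291.95) = 0.006312 mol
n(CaCO3) = (1/1) × 0.006312 = 0.006312 mol
m(CaCO3) = 0.006312 × 100.09 = 0.6318 g
%CaCO3 = 0.6318 / 0.746 × 100 = 84.69%

84.7 %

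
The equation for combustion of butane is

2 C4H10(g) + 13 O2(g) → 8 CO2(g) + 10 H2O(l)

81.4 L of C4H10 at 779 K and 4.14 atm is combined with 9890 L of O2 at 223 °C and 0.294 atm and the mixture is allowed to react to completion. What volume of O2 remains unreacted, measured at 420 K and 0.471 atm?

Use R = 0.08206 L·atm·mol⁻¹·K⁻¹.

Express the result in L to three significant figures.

n(C4H10) = PV/RT = (4.14 × 81.4) / (0.08206 × 779) = 5.272 mol
n(O2) = PV/RT = (0.294 × 9890) / (0.08206 × 496.15) = 71.42 mol
For 5.272 mol C4H10, stoichiometry requires (13/2) × 5.272 = 34.27 mol O2; 71.42 mol is available, so C4H10 is limiting.
n(O2) consumed = (13/2) × 5.272 = 34.27 mol; remaining = 71.42 − 34.27 = 37.15 mol
V(O2) = nRT/P = 37.15 × 0.08206 × 420 / 0.471 = 2718 L

2720 L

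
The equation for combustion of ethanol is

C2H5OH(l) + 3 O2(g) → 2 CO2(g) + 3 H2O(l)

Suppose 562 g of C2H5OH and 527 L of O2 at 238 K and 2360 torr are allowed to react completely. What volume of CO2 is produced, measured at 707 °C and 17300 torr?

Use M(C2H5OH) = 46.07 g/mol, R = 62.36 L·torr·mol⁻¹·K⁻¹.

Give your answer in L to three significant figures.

86.2 L

n(C2H5OH) = 562 / 46.07 = 12.20 mol
n(O2) = PV/RT = (2360 × 527) / (62.36 × 238) = 83.80 mol
For 12.20 mol C2H5OH, stoichiometry requires (3/1) × 12.20 = 36.60 mol O2; 83.80 mol is available, so C2H5OH is limiting.
n(CO2) = (2/1) × 12.20 = 24.40 mol
V(CO2) = nRT/P = 24.40 × 62.36 × 980.15 / 17300 = 86.21 L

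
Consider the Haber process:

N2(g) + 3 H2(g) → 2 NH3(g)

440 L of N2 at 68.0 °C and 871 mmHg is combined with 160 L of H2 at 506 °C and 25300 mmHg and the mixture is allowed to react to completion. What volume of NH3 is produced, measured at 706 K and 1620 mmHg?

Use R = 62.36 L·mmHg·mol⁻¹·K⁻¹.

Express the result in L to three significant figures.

979 L

n(N2) = PV/RT = (871 × 440) / (62.36 × 341.15) = 18.01 mol
n(H2) = PV/RT = (25300 × 160) / (62.36 × 779.15) = 83.31 mol
For 18.01 mol N2, stoichiometry requires (3/1) × 18.01 = 54.03 mol H2; 83.31 mol is available, so N2 is limiting.
n(NH3) = (2/1) × 18.01 = 36.02 mol
V(NH3) = nRT/P = 36.02 × 62.36 × 706 / 1620 = 978.9 L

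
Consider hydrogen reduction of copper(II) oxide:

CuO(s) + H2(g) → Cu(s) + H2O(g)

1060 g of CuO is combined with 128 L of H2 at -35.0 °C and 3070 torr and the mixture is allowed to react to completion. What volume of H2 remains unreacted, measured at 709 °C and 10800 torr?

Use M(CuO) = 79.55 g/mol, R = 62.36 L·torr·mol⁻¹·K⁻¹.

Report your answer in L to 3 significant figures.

74.5 L

n(CuO) = 1060 / 79.55 = 13.32 mol
n(H2) = PV/RT = (3070 × 128) / (62.36 × 238.15) = 26.46 mol
For 13.32 mol CuO, stoichiometry requires (1/1) × 13.32 = 13.32 mol H2; 26.46 mol is available, so CuO is limiting.
n(H2) consumed = (1/1) × 13.32 = 13.32 mol; remaining = 26.46 − 13.32 = 13.14 mol
V(H2) = nRT/P = 13.14 × 62.36 × 982.15 / 10800 = 74.52 L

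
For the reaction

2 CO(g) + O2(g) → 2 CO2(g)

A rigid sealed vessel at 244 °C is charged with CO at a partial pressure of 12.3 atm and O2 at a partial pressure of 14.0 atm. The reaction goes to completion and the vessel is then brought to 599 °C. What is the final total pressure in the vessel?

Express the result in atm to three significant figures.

34.0 atm

With V and T fixed, P_i ∝ n_i, so the mole ratios apply directly to partial pressures at 244 °C.
P(O2) required for 12.3 atm of CO = (1/2) × 12.3 = 6.150 atm; available 14.0 atm, so CO is limiting.
P(O2) remaining = 14.0 − (1/2) × 12.3 = 7.850 atm
P(gaseous products) = (2)/2 × 12.3 = 12.30 atm
P_total at 244 °C = 7.850 + 12.30 = 20.15 atm
Scaling to 599 °C: P = 20.15 × 872.15/517.15 = 33.98 atm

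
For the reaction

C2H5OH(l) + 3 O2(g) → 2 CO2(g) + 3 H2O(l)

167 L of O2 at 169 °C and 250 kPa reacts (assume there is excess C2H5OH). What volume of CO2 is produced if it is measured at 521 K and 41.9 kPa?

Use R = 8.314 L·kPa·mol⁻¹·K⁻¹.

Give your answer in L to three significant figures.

n(O2) = PV/RT = (250 × 167) / (8.314 × 442.15) = 11.36 mol
n(CO2) = (2/3) × 11.36 = 7.573 mol
V = nRT/P = 7.573 × 8.314 × 521 / 41.9 = 782.9 L

783 L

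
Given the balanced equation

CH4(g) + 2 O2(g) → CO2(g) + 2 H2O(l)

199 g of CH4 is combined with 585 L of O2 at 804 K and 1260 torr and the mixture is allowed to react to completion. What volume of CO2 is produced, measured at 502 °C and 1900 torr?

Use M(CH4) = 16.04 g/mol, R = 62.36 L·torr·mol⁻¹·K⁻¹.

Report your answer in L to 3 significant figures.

n(CH4) = 199 / 16.04 = 12.41 mol
n(O2) = PV/RT = (1260 × 585) / (62.36 × 804) = 14.70 mol
For 12.41 mol CH4, stoichiometry requires (2/1) × 12.41 = 24.82 mol O2; 14.70 mol is available, so O2 is limiting.
n(CO2) = (1/2) × 14.70 = 7.350 mol
V(CO2) = nRT/P = 7.350 × 62.36 × 775.15 / 1900 = 187.0 L

187 L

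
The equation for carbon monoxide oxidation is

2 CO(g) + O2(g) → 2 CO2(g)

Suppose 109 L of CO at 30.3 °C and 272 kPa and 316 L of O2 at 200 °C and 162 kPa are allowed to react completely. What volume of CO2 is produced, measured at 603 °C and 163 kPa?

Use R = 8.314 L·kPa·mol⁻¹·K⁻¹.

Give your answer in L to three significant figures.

525 L

n(CO) = PV/RT = (272 × 109) / (8.314 × 303.45) = 11.75 mol
n(O2) = PV/RT = (162 × 316) / (8.314 × 473.15) = 13.01 mol
For 11.75 mol CO, stoichiometry requires (1/2) × 11.75 = 5.875 mol O2; 13.01 mol is available, so CO is limiting.
n(CO2) = (2/2) × 11.75 = 11.75 mol
V(CO2) = nRT/P = 11.75 × 8.314 × 876.15 / 163 = 525.1 L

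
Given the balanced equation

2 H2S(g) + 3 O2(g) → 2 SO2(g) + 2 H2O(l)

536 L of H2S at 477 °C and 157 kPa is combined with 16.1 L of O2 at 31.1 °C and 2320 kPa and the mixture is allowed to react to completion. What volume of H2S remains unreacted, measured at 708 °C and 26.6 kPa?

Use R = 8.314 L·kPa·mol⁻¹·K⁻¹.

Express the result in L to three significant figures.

1120 L

n(H2S) = PV/RT = (157 × 536) / (8.314 × 750.15) = 13.49 mol
n(O2) = PV/RT = (2320 × 16.1) / (8.314 × 304.25) = 14.77 mol
For 13.49 mol H2S, stoichiometry requires (3/2) × 13.49 = 20.23 mol O2; 14.77 mol is available, so O2 is limiting.
n(H2S) consumed = (2/3) × 14.77 = 9.847 mol; remaining = 13.49 − 9.847 = 3.643 mol
V(H2S) = nRT/P = 3.643 × 8.314 × 981.15 / 26.6 = 1117 L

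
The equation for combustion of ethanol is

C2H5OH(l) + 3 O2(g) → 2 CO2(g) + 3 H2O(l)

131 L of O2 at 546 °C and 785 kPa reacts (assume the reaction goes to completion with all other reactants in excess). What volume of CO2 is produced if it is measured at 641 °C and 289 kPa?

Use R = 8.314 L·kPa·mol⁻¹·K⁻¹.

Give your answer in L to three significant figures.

n(O2) = PV/RT = (785 × 131) / (8.314 × 819.15) = 15.10 mol
n(CO2) = (2/3) × 15.10 = 10.07 mol
V = nRT/P = 10.07 × 8.314 × 914.15 / 289 = 264.8 L

265 L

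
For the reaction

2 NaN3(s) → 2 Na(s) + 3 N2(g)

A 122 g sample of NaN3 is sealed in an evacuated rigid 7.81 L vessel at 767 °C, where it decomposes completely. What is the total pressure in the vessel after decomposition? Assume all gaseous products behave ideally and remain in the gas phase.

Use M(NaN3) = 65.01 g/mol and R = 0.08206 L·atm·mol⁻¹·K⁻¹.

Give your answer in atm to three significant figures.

n(NaN3) = 122 / 65.01 = 1.877 mol
n(gas produced) = (3/2) × 1.877 = 2.816 mol
P = nRT/V = 2.816 × 0.08206 × 1040.15 / 7.81 = 30.78 atm

30.8 atm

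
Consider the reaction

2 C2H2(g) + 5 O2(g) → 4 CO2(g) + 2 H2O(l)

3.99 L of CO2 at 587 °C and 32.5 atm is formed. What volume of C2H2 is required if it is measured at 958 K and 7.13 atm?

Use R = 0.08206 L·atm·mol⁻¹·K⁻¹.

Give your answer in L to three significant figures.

n(CO2) = PV/RT = (32.5 × 3.99) / (0.08206 × 860.15) = 1.837 mol
n(C2H2) = (2/4) × 1.837 = 0.9185 mol
V = nRT/P = 0.9185 × 0.08206 × 958 / 7.13 = 10.13 L

10.1 L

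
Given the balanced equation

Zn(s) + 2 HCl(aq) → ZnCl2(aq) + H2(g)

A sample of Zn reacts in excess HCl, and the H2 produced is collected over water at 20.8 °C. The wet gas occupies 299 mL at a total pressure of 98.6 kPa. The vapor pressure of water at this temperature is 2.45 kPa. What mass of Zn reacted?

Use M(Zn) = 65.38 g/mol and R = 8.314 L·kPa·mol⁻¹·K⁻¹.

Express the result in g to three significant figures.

P(H2) = 98.6 − 2.45 = 96.15 kPa
n(H2) = PV/RT = (96.15 × 0.2990) / (8.314 × 293.95) = 0.01176 mol
n(Zn) = (1/1) × 0.01176 = 0.01176 mol
m(Zn) = 0.01176 × 65.38 = 0.7689 g

0.769 g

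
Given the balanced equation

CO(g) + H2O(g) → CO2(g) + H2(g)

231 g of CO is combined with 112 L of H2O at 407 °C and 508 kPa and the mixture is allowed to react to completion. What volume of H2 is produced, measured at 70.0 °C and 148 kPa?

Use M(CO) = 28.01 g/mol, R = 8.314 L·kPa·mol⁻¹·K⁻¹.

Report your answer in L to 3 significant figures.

159 L

n(CO) = 231 / 28.01 = 8.247 mol
n(H2O) = PV/RT = (508 × 112) / (8.314 × 680.15) = 10.06 mol
For 8.247 mol CO, stoichiometry requires (1/1) × 8.247 = 8.247 mol H2O; 10.06 mol is available, so CO is limiting.
n(H2) = (1/1) × 8.247 = 8.247 mol
V(H2) = nRT/P = 8.247 × 8.314 × 343.15 / 148 = 159.0 L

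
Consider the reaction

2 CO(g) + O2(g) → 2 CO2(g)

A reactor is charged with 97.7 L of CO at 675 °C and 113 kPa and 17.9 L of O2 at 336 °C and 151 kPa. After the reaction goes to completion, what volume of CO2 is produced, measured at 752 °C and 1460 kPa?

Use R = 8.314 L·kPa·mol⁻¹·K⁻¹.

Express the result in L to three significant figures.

6.23 L

n(CO) = PV/RT = (113 × 97.7) / (8.314 × 948.15) = 1.401 mol
n(O2) = PV/RT = (151 × 17.9) / (8.314 × 609.15) = 0.5337 mol
For 1.401 mol CO, stoichiometry requires (1/2) × 1.401 = 0.7005 mol O2; 0.5337 mol is available, so O2 is limiting.
n(CO2) = (2/1) × 0.5337 = 1.067 mol
V(CO2) = nRT/P = 1.067 × 8.314 × 1025.15 / 1460 = 6.229 L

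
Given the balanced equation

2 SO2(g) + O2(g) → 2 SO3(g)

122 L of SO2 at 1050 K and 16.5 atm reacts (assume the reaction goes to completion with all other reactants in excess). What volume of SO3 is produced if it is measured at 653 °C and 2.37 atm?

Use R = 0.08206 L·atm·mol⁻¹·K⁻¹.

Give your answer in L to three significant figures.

749 L

n(SO2) = PV/RT = (16.5 × 122) / (0.08206 × 1050) = 23.36 mol
n(SO3) = (2/2) × 23.36 = 23.36 mol
V = nRT/P = 23.36 × 0.08206 × 926.15 / 2.37 = 749.1 L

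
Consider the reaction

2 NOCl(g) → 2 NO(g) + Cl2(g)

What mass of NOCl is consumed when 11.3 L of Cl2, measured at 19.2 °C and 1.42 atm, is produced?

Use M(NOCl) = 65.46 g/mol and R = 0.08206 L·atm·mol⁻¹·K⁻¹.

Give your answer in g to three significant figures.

n(Cl2) = PV/RT = (1.42 × 11.3) / (0.08206 × 292.35) = 0.6689 mol
n(NOCl) = (2/1) × 0.6689 = 1.338 mol
m(NOCl) = 1.338 × 65.46 = 87.59 g

87.6 g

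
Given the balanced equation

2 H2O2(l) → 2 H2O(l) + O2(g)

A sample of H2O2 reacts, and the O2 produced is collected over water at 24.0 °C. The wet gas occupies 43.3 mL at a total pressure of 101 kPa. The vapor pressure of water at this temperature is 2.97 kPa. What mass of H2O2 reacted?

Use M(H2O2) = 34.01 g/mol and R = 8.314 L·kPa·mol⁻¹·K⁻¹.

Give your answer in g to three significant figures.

P(O2) = 101 − 2.97 = 98.03 kPa
n(O2) = PV/RT = (98.03 × 0.04330) / (8.314 × 297.15) = 0.001718 mol
n(H2O2) = (2/1) × 0.001718 = 0.003436 mol
m(H2O2) = 0.003436 × 34.01 = 0.1169 g

0.117 g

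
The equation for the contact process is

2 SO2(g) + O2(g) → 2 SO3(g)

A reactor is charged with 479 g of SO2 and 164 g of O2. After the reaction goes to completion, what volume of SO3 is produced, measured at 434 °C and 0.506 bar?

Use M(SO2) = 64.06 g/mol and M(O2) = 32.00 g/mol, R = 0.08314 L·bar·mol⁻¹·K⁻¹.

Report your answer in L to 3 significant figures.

869 L

n(SO2) = 479 / 64.06 = 7.477 mol
n(O2) = 164 / 32.00 = 5.125 mol
For 7.477 mol SO2, stoichiometry requires (1/2) × 7.477 = 3.739 mol O2; 5.125 mol is available, so SO2 is limiting.
n(SO3) = (2/2) × 7.477 = 7.477 mol
V(SO3) = nRT/P = 7.477 × 0.08314 × 707.15 / 0.506 = 868.8 L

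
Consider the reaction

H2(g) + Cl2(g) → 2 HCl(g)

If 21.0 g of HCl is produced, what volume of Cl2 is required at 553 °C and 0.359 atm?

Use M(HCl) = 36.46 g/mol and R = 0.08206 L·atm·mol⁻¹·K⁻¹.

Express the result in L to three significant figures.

54.4 L

n(HCl) = 21.00 / 36.46 = 0.5760 mol
n(Cl2) = (1/2) × 0.5760 = 0.2880 mol
V = nRT/P = 0.2880 × 0.08206 × 826.15 / 0.359 = 54.39 L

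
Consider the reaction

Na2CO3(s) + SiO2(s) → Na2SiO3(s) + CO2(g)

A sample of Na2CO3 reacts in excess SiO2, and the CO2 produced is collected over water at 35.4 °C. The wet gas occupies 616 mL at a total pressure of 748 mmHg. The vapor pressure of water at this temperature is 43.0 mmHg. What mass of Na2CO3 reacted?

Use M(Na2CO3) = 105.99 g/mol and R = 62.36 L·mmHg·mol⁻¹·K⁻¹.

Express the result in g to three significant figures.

2.39 g

P(CO2) = 748 − 43.0 = 705.0 mmHg
n(CO2) = PV/RT = (705.0 × 0.6160) / (62.36 × 308.55) = 0.02257 mol
n(Na2CO3) = (1/1) × 0.02257 = 0.02257 mol
m(Na2CO3) = 0.02257 × 105.99 = 2.392 g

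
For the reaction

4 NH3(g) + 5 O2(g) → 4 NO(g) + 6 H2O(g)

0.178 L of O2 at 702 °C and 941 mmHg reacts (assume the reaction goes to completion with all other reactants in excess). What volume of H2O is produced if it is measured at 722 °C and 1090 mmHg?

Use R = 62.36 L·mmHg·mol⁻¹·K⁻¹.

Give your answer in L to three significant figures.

0.188 L

n(O2) = PV/RT = (941 × 0.178) / (62.36 × 975.15) = 0.002754 mol
n(H2O) = (6/5) × 0.002754 = 0.003305 mol
V = nRT/P = 0.003305 × 62.36 × 995.15 / 1090 = 0.1882 L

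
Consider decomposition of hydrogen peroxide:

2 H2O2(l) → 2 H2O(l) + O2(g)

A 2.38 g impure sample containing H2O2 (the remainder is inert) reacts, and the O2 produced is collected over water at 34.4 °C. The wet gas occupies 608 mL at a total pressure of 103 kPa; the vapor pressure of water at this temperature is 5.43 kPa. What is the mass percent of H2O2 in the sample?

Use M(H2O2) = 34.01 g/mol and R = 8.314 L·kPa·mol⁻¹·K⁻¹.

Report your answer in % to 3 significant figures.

66.3 %

P(O2) = 103 − 5.43 = 97.57 kPa
n(O2) = PV/RT = (97.57 × 0.6080) / (8.314 × 307.55) = 0.02320 mol
n(H2O2) = (2/1) × 0.02320 = 0.04640 mol
m(H2O2) = 0.04640 × 34.01 = 1.578 g
%H2O2 = 1.578 / 2.38 × 100 = 66.30%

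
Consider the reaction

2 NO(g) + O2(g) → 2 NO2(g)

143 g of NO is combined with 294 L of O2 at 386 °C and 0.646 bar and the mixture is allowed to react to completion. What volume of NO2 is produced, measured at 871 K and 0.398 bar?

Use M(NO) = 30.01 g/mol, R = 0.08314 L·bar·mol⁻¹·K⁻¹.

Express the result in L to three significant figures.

n(NO) = 143 / 30.01 = 4.765 mol
n(O2) = PV/RT = (0.646 × 294) / (0.08314 × 659.15) = 3.466 mol
For 4.765 mol NO, stoichiometry requires (1/2) × 4.765 = 2.382 mol O2; 3.466 mol is available, so NO is limiting.
n(NO2) = (2/2) × 4.765 = 4.765 mol
V(NO2) = nRT/P = 4.765 × 0.08314 × 871 / 0.398 = 867.0 L

867 L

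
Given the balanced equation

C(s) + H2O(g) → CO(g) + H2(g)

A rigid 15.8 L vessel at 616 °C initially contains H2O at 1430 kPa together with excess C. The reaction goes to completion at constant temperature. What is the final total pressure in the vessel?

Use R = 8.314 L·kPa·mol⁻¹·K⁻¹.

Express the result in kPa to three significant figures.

Rigid vessel, constant T ⇒ P scales with total gas moles (1 → 2).
P_final = (2/1) × 1430 = 2860 kPa

2860 kPa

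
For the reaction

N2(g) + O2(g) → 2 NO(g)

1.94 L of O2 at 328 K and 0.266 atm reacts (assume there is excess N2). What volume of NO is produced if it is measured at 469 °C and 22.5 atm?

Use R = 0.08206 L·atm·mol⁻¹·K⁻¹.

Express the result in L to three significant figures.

n(O2) = PV/RT = (0.266 × 1.94) / (0.08206 × 328) = 0.01917 mol
n(NO) = (2/1) × 0.01917 = 0.03834 mol
V = nRT/P = 0.03834 × 0.08206 × 742.15 / 22.5 = 0.1038 L

0.104 L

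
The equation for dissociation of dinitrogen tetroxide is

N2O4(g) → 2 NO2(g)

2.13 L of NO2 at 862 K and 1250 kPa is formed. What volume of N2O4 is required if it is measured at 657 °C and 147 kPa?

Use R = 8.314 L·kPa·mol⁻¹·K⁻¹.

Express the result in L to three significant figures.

9.77 L

n(NO2) = PV/RT = (1250 × 2.13) / (8.314 × 862) = 0.3715 mol
n(N2O4) = (1/2) × 0.3715 = 0.1857 mol
V = nRT/P = 0.1857 × 8.314 × 930.15 / 147 = 9.769 L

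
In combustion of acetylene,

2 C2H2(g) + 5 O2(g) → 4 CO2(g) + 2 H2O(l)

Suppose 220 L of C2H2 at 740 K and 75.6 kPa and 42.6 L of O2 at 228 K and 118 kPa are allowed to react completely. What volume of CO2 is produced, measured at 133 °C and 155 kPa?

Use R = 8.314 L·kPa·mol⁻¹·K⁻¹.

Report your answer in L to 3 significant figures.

46.2 L

n(C2H2) = PV/RT = (75.6 × 220) / (8.314 × 740) = 2.703 mol
n(O2) = PV/RT = (118 × 42.6) / (8.314 × 228) = 2.652 mol
For 2.703 mol C2H2, stoichiometry requires (5/2) × 2.703 = 6.757 mol O2; 2.652 mol is available, so O2 is limiting.
n(CO2) = (4/5) × 2.652 = 2.122 mol
V(CO2) = nRT/P = 2.122 × 8.314 × 406.15 / 155 = 46.23 L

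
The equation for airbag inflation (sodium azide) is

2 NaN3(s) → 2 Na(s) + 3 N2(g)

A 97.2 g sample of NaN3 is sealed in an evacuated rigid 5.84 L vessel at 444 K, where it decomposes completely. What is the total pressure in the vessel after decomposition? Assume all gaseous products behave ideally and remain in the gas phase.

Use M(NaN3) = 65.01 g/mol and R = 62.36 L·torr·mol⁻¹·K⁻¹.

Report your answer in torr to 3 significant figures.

10600 torr

n(NaN3) = 97.2 / 65.01 = 1.495 mol
n(gas produced) = (3/2) × 1.495 = 2.243 mol
P = nRT/V = 2.243 × 62.36 × 444 / 5.84 = 10630 torr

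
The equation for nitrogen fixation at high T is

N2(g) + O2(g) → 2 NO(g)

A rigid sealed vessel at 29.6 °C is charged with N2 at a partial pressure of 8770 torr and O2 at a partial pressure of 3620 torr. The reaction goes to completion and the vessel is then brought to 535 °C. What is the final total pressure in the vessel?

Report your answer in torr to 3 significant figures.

At constant V, partial pressures at 29.6 °C are proportional to moles, so apply stoichiometry directly to pressures.
P(O2) required for 8770 torr of N2 = (1/1) × 8770 = 8770 torr; available 3620 torr, so O2 is limiting.
P(N2) remaining = 8770 − (1/1) × 3620 = 5150 torr
P(gaseous products) = (2)/1 × 3620 = 7240 torr
P_total at 29.6 °C = 5150 + 7240 = 12390 torr
Scaling to 535 °C: P = 12390 × 808.15/302.75 = 33070 torr

33100 torr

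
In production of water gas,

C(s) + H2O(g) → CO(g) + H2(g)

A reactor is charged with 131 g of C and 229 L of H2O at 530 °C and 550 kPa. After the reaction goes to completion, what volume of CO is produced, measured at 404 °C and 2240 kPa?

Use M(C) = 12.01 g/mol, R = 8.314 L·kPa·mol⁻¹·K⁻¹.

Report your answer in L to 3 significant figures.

27.4 L

n(C) = 131 / 12.01 = 10.91 mol
n(H2O) = PV/RT = (550 × 229) / (8.314 × 803.15) = 18.86 mol
For 10.91 mol C, stoichiometry requires (1/1) × 10.91 = 10.91 mol H2O; 18.86 mol is available, so C is limiting.
n(CO) = (1/1) × 10.91 = 10.91 mol
V(CO) = nRT/P = 10.91 × 8.314 × 677.15 / 2240 = 27.42 L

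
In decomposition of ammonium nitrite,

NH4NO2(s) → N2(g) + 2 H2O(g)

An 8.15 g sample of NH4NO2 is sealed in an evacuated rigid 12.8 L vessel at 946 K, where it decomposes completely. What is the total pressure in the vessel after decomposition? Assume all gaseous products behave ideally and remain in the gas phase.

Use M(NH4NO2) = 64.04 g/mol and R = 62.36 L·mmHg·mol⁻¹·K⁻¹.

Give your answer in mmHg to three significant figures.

n(NH4NO2) = 8.15 / 64.04 = 0.1273 mol
n(gas produced) = (3/1) × 0.1273 = 0.3819 mol
P = nRT/V = 0.3819 × 62.36 × 946 / 12.8 = 1760 mmHg

1760 mmHg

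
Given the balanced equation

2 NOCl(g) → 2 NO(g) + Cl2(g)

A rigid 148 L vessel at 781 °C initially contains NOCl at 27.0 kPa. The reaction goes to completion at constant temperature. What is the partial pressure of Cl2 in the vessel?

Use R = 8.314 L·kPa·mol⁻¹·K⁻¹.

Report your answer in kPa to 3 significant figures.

13.5 kPa

n(NOCl)₀ = PV/RT = (27.0 × 148) / (8.314 × 1054.15) = 0.4559 mol
n(Cl2) = (1/2) × 0.4559 = 0.2280 mol
P(Cl2) = nRT/V = 0.2280 × 8.314 × 1054.15 / 148 = 13.50 kPa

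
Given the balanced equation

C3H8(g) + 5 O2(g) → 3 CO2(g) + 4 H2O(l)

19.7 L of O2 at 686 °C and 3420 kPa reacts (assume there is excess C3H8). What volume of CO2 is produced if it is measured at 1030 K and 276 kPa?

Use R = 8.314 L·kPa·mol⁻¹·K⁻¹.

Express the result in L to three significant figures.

n(O2) = PV/RT = (3420 × 19.7) / (8.314 × 959.15) = 8.449 mol
n(CO2) = (3/5) × 8.449 = 5.069 mol
V = nRT/P = 5.069 × 8.314 × 1030 / 276 = 157.3 L

157 L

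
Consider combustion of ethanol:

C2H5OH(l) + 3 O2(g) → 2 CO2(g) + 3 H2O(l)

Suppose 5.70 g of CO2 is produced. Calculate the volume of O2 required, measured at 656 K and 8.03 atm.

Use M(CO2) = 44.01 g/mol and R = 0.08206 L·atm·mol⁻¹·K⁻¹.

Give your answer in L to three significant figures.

n(CO2) = 5.700 / 44.01 = 0.1295 mol
n(O2) = (3/2) × 0.1295 = 0.1943 mol
V = nRT/P = 0.1943 × 0.08206 × 656 / 8.03 = 1.303 L

1.30 L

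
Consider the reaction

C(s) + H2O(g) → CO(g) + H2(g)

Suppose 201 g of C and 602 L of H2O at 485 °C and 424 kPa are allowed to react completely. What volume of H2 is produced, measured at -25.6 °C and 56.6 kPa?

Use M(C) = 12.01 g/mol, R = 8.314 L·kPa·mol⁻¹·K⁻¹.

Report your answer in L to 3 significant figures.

609 L

n(C) = 201 / 12.01 = 16.74 mol
n(H2O) = PV/RT = (424 × 602) / (8.314 × 758.15) = 40.49 mol
For 16.74 mol C, stoichiometry requires (1/1) × 16.74 = 16.74 mol H2O; 40.49 mol is available, so C is limiting.
n(H2) = (1/1) × 16.74 = 16.74 mol
V(H2) = nRT/P = 16.74 × 8.314 × 247.55 / 56.6 = 608.7 L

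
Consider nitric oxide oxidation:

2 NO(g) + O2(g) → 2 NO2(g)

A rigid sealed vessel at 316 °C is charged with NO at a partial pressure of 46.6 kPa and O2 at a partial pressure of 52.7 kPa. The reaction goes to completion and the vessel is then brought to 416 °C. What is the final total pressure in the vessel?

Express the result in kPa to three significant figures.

88.9 kPa

With V and T fixed, P_i ∝ n_i, so the mole ratios apply directly to partial pressures at 316 °C.
P(O2) required for 46.6 kPa of NO = (1/2) × 46.6 = 23.30 kPa; available 52.7 kPa, so NO is limiting.
P(O2) remaining = 52.7 − (1/2) × 46.6 = 29.40 kPa
P(gaseous products) = (2)/2 × 46.6 = 46.60 kPa
P_total at 316 °C = 29.40 + 46.60 = 76.00 kPa
Scaling to 416 °C: P = 76.00 × 689.15/589.15 = 88.90 kPa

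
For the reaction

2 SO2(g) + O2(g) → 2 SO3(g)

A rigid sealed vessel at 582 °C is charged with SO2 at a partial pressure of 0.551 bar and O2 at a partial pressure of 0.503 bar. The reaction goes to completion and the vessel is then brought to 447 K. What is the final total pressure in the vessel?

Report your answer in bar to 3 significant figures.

0.407 bar

At constant V, partial pressures at 582 °C are proportional to moles, so apply stoichiometry directly to pressures.
P(O2) required for 0.551 bar of SO2 = (1/2) × 0.551 = 0.2755 bar; available 0.503 bar, so SO2 is limiting.
P(O2) remaining = 0.503 − (1/2) × 0.551 = 0.2275 bar
P(gaseous products) = (2)/2 × 0.551 = 0.5510 bar
P_total at 582 °C = 0.2275 + 0.5510 = 0.7785 bar
Scaling to 447 K: P = 0.7785 × 447/855.15 = 0.4069 bar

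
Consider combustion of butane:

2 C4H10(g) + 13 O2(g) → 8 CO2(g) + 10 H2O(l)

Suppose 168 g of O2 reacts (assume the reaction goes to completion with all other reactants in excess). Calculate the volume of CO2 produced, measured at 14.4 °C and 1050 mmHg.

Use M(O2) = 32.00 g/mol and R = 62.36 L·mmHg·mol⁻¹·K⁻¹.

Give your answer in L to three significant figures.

55.2 L

n(O2) = 168.0 / 32.00 = 5.250 mol
n(CO2) = (8/13) × 5.250 = 3.231 mol
V = nRT/P = 3.231 × 62.36 × 287.55 / 1050 = 55.18 L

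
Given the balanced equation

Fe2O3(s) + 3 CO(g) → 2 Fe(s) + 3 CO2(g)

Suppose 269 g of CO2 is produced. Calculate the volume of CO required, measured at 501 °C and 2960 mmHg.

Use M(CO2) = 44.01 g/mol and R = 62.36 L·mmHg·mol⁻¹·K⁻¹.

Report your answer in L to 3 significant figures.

n(CO2) = 269.0 / 44.01 = 6.112 mol
n(CO) = (3/3) × 6.112 = 6.112 mol
V = nRT/P = 6.112 × 62.36 × 774.15 / 2960 = 99.68 L

99.7 L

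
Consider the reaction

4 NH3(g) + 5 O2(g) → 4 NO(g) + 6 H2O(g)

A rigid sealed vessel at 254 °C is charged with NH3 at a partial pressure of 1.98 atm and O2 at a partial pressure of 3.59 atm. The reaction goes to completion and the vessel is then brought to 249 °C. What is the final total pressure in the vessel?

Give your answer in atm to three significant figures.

6.01 atm

Because the vessel is rigid and T is held at 254 °C, work the stoichiometry in partial pressures (P_i = n_iRT/V).
P(O2) required for 1.98 atm of NH3 = (5/4) × 1.98 = 2.475 atm; available 3.59 atm, so NH3 is limiting.
P(O2) remaining = 3.59 − (5/4) × 1.98 = 1.115 atm
P(gaseous products) = (4+6)/4 × 1.98 = 4.950 atm
P_total at 254 °C = 1.115 + 4.950 = 6.065 atm
Scaling to 249 °C: P = 6.065 × 522.15/527.15 = 6.007 atm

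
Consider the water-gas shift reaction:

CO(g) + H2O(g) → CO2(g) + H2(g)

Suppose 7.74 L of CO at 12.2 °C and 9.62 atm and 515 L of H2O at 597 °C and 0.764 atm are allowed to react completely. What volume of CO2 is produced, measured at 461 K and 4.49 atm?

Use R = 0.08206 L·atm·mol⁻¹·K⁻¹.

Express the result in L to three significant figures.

n(CO) = PV/RT = (9.62 × 7.74) / (0.08206 × 285.35) = 3.180 mol
n(H2O) = PV/RT = (0.764 × 515) / (0.08206 × 870.15) = 5.510 mol
For 3.180 mol CO, stoichiometry requires (1/1) × 3.180 = 3.180 mol H2O; 5.510 mol is available, so CO is limiting.
n(CO2) = (1/1) × 3.180 = 3.180 mol
V(CO2) = nRT/P = 3.180 × 0.08206 × 461 / 4.49 = 26.79 L

26.8 L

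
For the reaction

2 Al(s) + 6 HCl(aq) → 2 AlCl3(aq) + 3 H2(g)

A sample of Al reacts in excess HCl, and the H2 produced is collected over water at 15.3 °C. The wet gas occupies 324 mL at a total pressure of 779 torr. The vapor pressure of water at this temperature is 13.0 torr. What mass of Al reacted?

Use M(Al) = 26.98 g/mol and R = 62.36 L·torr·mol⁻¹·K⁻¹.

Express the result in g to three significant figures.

0.248 g

P(H2) = 779 − 13.0 = 766.0 torr
n(H2) = PV/RT = (766.0 × 0.3240) / (62.36 × 288.45) = 0.01380 mol
n(Al) = (2/3) × 0.01380 = 0.009200 mol
m(Al) = 0.009200 × 26.98 = 0.2482 g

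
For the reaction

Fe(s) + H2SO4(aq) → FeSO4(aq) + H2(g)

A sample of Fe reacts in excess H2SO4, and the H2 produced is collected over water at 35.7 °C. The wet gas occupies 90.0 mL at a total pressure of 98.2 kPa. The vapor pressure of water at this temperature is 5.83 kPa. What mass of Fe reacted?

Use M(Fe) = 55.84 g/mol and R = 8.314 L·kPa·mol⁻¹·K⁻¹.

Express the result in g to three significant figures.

P(H2) = 98.2 − 5.83 = 92.37 kPa
n(H2) = PV/RT = (92.37 × 0.09000) / (8.314 × 308.85) = 0.003238 mol
n(Fe) = (1/1) × 0.003238 = 0.003238 mol
m(Fe) = 0.003238 × 55.84 = 0.1808 g

0.181 g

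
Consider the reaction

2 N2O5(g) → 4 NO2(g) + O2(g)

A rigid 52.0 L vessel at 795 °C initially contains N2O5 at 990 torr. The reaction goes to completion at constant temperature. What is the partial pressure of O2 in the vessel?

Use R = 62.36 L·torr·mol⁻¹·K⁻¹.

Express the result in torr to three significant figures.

495 torr

n(N2O5)₀ = PV/RT = (990 × 52.0) / (62.36 × 1068.15) = 0.7729 mol
n(O2) = (1/2) × 0.7729 = 0.3865 mol
P(O2) = nRT/V = 0.3865 × 62.36 × 1068.15 / 52.0 = 495.1 torr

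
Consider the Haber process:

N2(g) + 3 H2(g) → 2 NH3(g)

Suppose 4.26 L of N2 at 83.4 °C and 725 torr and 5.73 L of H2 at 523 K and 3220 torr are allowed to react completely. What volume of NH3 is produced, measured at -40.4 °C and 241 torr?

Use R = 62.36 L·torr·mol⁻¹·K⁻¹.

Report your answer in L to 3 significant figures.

n(N2) = PV/RT = (725 × 4.26) / (62.36 × 356.55) = 0.1389 mol
n(H2) = PV/RT = (3220 × 5.73) / (62.36 × 523) = 0.5657 mol
For 0.1389 mol N2, stoichiometry requires (3/1) × 0.1389 = 0.4167 mol H2; 0.5657 mol is available, so N2 is limiting.
n(NH3) = (2/1) × 0.1389 = 0.2778 mol
V(NH3) = nRT/P = 0.2778 × 62.36 × 232.75 / 241 = 16.73 L

16.7 L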